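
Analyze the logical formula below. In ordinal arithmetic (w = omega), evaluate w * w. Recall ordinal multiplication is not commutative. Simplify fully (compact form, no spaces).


Compute w * w.
Ordinal * is associative and left-distributive over +, but NOT commutative; for finite n>1, n*w = w but w*n stays w*n.
w * w = w^2 by definition.
Result = w^2

w^2


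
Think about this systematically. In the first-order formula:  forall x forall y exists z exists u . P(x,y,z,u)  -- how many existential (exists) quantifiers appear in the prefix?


Quantifier prefix: forall x forall y exists z exists u
Mark each quantifier type:
  U U E E
Universal count = 2, Existential count = 2
Asked for existential (exists) quantifiers: 2

2


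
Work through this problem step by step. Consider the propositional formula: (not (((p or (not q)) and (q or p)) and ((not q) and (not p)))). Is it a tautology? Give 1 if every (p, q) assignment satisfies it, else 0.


Check all 4 assignments:
p=0, q=0: 1
p=0, q=1: 1
p=1, q=0: 1
p=1, q=1: 1
Satisfying count = 4/4.
Tautology iff count = 4: yes.

1


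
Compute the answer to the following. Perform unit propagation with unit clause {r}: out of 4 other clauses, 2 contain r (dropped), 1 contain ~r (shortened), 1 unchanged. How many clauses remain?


Satisfied (removed): 2
Shortened (remain): 1
Unchanged (remain): 1
Remaining = 1 + 1 = 2

2


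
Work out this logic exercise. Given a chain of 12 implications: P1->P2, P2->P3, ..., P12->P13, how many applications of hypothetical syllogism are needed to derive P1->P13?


With 12 implications in a chain connecting 13 propositions:
P1->P2, P2->P3, ..., P12->P13
Steps needed = (number of implications) - 1 = 12 - 1 = 11

11


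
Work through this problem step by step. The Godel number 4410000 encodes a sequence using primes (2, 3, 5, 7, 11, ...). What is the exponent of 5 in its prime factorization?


Factorize 4410000 by dividing by 5 repeatedly.
Division steps: 5 divides 4410000 exactly 4 time(s).
Exponent of 5 = 4

4


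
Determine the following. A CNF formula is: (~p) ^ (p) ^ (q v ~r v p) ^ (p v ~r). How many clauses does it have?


A CNF formula is a conjunction of clauses.
Clauses are separated by ^.
Counting the conjuncts: 4 clauses.

4


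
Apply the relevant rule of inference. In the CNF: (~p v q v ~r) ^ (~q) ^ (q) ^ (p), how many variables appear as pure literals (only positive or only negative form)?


Check each variable for pure literal status:
p: mixed (not pure)
q: mixed (not pure)
r: pure negative
Pure literal count = 1

1


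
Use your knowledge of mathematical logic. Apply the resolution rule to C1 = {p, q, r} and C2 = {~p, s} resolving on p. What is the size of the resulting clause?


Remove p from C1 and ~p from C2.
C1 remainder: {q, r}
C2 remainder: {s}
Union (resolvent): {q, r, s}
Resolvent has 3 literal(s).

3


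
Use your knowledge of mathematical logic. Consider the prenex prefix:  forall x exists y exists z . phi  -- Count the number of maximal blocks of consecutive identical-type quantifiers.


Quantifier-type sequence: A E E  (A=forall, E=exists)
Group into maximal same-type runs:
  Ax1 | Ex2
Number of blocks = 2

2


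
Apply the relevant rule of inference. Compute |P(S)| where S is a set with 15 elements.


The power set of a set with n elements has 2^n elements.
|P(S)| = 2^15 = 32768

32768


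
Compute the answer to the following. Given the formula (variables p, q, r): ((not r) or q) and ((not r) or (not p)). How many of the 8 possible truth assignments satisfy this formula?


Evaluate all 8 assignments for p, q, r:
p=0, q=0, r=0: 1
p=0, q=0, r=1: 0
p=0, q=1, r=0: 1
p=0, q=1, r=1: 1
p=1, q=0, r=0: 1
p=1, q=0, r=1: 0
p=1, q=1, r=0: 1
p=1, q=1, r=1: 0
Satisfying count = 5

5


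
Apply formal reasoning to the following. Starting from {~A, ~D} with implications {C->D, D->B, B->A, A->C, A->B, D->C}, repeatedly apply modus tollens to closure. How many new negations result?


Initial negated facts: {~A, ~D}
Apply modus tollens to closure:
  ~D and C->D  =>  ~C
  ~A and B->A  =>  ~B
Final negated: {~A, ~B, ~C, ~D}
New negations: {~B, ~C}
Count = 2

2


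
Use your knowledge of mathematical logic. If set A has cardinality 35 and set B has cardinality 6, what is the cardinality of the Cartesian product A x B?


The Cartesian product A x B contains all ordered pairs (a, b).
|A x B| = |A| * |B| = 35 * 6 = 210

210


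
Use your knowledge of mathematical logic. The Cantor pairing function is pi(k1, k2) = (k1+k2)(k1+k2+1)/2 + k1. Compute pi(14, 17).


k1 + k2 = 31
(k1+k2)(k1+k2+1)/2 = 31 * 32 / 2 = 496
pi = 496 + 14 = 510

510


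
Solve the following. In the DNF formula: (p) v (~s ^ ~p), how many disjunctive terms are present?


A DNF formula is a disjunction of terms (conjunctions).
Terms are separated by v.
Counting the disjuncts: 2 terms.

2


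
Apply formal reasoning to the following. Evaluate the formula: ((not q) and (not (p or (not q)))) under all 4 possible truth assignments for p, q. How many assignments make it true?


Check all 4 assignments:
p=0, q=0: 0
p=0, q=1: 0
p=1, q=0: 0
p=1, q=1: 0
Count of True = 0

0


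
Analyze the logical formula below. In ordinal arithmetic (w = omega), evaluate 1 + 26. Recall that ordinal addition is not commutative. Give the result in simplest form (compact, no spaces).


Compute 1 + 26.
Ordinal + is associative but NOT commutative; for finite n>0, n + w = w but w + n stays w+n.
Both operands finite; ordinal + agrees with natural +: 1 + 26 = 27.
Result = 27

27


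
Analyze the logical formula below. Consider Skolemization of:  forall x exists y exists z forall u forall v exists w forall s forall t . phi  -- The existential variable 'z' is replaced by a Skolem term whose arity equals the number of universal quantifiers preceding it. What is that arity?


Quantifier prefix: forall x exists y exists z forall u forall v exists w forall s forall t
'z' is existentially quantified at position 3.
Universal variables preceding it: x
Skolem function arity = 1

1


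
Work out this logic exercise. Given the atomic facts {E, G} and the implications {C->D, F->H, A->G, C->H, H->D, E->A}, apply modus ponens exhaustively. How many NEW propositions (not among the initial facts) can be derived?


Initial facts: {E, G}
Apply modus ponens to closure:
  E and E->A  =>  A
Final known: {A, E, G}
New propositions: {A}
Count = 1

1


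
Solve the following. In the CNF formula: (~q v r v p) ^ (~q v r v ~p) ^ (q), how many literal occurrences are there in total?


Counting literals in each clause:
Clause 1: 3 literal(s)
Clause 2: 3 literal(s)
Clause 3: 1 literal(s)
Total = 7

7


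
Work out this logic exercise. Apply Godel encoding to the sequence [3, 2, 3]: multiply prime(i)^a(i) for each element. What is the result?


Encode each element as an exponent of the corresponding prime:
  2^3 = 8
  3^2 = 9
  5^3 = 125
Product = 8 * 9 * 125 = 9000

9000


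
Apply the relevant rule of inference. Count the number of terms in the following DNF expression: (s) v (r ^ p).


A DNF formula is a disjunction of terms (conjunctions).
Terms are separated by v.
Counting the disjuncts: 2 terms.

2


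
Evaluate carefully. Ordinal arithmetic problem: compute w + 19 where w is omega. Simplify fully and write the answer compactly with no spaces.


Compute w + 19.
Ordinal + is associative but NOT commutative; for finite n>0, n + w = w but w + n stays w+n.
w + 19 is already in normal form (a successor ordinal beyond w).
Result = w+19

w+19


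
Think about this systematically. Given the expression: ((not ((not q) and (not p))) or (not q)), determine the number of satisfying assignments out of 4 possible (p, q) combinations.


Check all 4 assignments:
p=0, q=0: 1
p=0, q=1: 1
p=1, q=0: 1
p=1, q=1: 1
Count of True = 4

4


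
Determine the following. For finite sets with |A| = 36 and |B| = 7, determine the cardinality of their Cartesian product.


The Cartesian product A x B contains all ordered pairs (a, b).
|A x B| = |A| * |B| = 36 * 7 = 252

252


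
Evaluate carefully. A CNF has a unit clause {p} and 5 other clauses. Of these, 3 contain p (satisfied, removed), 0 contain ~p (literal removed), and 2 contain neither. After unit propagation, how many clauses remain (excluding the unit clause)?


Satisfied (removed): 3
Shortened (remain): 0
Unchanged (remain): 2
Remaining = 0 + 2 = 2

2


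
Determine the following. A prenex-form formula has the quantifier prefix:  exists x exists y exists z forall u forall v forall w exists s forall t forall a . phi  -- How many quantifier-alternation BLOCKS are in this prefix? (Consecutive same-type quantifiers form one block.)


Quantifier-type sequence: E E E A A A E A A  (A=forall, E=exists)
Group into maximal same-type runs:
  Ex3 | Ax3 | Ex1 | Ax2
Number of blocks = 4

4


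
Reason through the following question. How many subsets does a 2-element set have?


The power set of a set with n elements has 2^n elements.
|P(S)| = 2^2 = 4

4


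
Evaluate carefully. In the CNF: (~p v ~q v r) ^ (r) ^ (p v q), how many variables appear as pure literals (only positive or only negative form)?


Check each variable for pure literal status:
p: mixed (not pure)
q: mixed (not pure)
r: pure positive
Pure literal count = 1

1


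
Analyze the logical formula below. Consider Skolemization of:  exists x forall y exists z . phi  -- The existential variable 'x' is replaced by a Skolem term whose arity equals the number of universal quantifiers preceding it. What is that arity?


Quantifier prefix: exists x forall y exists z
'x' is existentially quantified at position 1.
No universal quantifiers precede it.
Skolem function arity = 0 (a Skolem constant)

0


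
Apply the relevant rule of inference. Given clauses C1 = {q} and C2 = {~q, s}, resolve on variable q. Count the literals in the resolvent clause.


Remove q from C1 and ~q from C2.
C1 remainder: {}
C2 remainder: {s}
Union (resolvent): {s}
Resolvent has 1 literal(s).

1


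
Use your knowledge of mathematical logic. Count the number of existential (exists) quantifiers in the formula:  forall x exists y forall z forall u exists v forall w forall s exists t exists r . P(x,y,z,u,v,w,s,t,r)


Quantifier prefix: forall x exists y forall z forall u exists v forall w forall s exists t exists r
Mark each quantifier type:
  U E U U E U U E E
Universal count = 5, Existential count = 4
Asked for existential (exists) quantifiers: 4

4


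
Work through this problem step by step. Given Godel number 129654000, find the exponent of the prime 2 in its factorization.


Factorize 129654000 by dividing by 2 repeatedly.
Division steps: 2 divides 129654000 exactly 4 time(s).
Exponent of 2 = 4

4


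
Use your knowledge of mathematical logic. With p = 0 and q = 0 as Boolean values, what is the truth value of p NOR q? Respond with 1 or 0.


p = 0, q = 0
Operation: p NOR q
Evaluate: 0 NOR 0 = 1

1


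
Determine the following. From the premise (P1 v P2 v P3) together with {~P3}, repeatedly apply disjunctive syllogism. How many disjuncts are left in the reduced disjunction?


Original disjuncts (3): P1, P2, P3
Negated (eliminate): ~P3
Remaining disjuncts: P1, P2
Count = 3 - 1 = 2

2


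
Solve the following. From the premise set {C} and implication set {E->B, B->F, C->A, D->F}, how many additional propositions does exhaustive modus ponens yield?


Initial facts: {C}
Apply modus ponens to closure:
  C and C->A  =>  A
Final known: {A, C}
New propositions: {A}
Count = 1

1


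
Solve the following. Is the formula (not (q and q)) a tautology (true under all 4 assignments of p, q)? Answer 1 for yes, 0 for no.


Check all 4 assignments:
p=0, q=0: 1
p=0, q=1: 0
p=1, q=0: 1
p=1, q=1: 0
Satisfying count = 2/4.
Tautology iff count = 4: no.

0


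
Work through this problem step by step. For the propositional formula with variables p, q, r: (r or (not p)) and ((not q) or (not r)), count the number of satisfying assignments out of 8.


Evaluate all 8 assignments for p, q, r:
p=0, q=0, r=0: 1
p=0, q=0, r=1: 1
p=0, q=1, r=0: 1
p=0, q=1, r=1: 0
p=1, q=0, r=0: 0
p=1, q=0, r=1: 1
p=1, q=1, r=0: 0
p=1, q=1, r=1: 0
Satisfying count = 4

4


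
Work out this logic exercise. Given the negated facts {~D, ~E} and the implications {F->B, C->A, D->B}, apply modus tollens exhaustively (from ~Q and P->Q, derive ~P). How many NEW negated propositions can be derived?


Initial negated facts: {~D, ~E}
Apply modus tollens to closure:
  (no implication fires)
Final negated: {~D, ~E}
New negations: {(none)}
Count = 0

0


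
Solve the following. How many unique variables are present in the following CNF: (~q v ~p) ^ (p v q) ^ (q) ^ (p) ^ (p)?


Identify each variable that appears in the formula.
Variables found: p, q
Count = 2

2


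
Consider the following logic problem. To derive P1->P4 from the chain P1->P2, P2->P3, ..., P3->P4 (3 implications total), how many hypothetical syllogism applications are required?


With 3 implications in a chain connecting 4 propositions:
P1->P2, P2->P3, ..., P3->P4
Steps needed = (number of implications) - 1 = 3 - 1 = 2

2


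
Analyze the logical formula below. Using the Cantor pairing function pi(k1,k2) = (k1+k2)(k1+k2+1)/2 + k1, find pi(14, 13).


k1 + k2 = 27
(k1+k2)(k1+k2+1)/2 = 27 * 28 / 2 = 378
pi = 378 + 14 = 392

392


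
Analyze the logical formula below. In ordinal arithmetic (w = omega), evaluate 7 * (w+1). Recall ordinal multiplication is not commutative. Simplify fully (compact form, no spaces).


Compute 7 * (w+1).
Ordinal * is associative and left-distributive over +, but NOT commutative; for finite n>1, n*w = w but w*n stays w*n.
By left-distributivity: 7 * (w+1) = 7*w + 7*1 = w + 7 = w+7.
Result = w+7

w+7


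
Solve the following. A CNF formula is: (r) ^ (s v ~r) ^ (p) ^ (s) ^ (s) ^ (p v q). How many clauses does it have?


A CNF formula is a conjunction of clauses.
Clauses are separated by ^.
Counting the conjuncts: 6 clauses.

6


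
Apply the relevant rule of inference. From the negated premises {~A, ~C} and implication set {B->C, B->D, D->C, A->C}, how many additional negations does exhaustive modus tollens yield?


Initial negated facts: {~A, ~C}
Apply modus tollens to closure:
  ~C and B->C  =>  ~B
  ~C and D->C  =>  ~D
Final negated: {~A, ~B, ~C, ~D}
New negations: {~B, ~D}
Count = 2

2


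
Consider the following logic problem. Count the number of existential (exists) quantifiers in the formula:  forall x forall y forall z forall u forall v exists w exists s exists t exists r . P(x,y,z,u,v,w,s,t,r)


Quantifier prefix: forall x forall y forall z forall u forall v exists w exists s exists t exists r
Mark each quantifier type:
  U U U U U E E E E
Universal count = 5, Existential count = 4
Asked for existential (exists) quantifiers: 4

4


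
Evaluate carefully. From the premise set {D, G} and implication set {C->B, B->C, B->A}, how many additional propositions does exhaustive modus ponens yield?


Initial facts: {D, G}
Apply modus ponens to closure:
  (no implication fires)
Final known: {D, G}
New propositions: {(none)}
Count = 0

0


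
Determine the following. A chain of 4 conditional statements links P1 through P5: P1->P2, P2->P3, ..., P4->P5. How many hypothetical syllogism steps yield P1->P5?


With 4 implications in a chain connecting 5 propositions:
P1->P2, P2->P3, ..., P4->P5
Steps needed = (number of implications) - 1 = 4 - 1 = 3

3


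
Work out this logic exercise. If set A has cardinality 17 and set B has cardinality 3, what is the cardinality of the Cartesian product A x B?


The Cartesian product A x B contains all ordered pairs (a, b).
|A x B| = |A| * |B| = 17 * 3 = 51

51


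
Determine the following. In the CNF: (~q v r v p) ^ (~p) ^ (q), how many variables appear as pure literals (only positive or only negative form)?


Check each variable for pure literal status:
p: mixed (not pure)
q: mixed (not pure)
r: pure positive
Pure literal count = 1

1


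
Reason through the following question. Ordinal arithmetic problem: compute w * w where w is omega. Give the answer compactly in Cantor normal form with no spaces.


Compute w * w.
Ordinal * is associative and left-distributive over +, but NOT commutative; for finite n>1, n*w = w but w*n stays w*n.
w * w = w^2 by definition.
Result = w^2

w^2


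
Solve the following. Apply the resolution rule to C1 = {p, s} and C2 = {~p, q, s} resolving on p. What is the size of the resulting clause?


Remove p from C1 and ~p from C2.
C1 remainder: {s}
C2 remainder: {q, s}
Union (resolvent): {q, s}
Resolvent has 2 literal(s).

2


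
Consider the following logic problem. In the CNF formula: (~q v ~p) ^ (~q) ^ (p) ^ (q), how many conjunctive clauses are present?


A CNF formula is a conjunction of clauses.
Clauses are separated by ^.
Counting the conjuncts: 4 clauses.

4


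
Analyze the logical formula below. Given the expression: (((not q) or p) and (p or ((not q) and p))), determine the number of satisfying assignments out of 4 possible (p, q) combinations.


Check all 4 assignments:
p=0, q=0: 0
p=0, q=1: 0
p=1, q=0: 1
p=1, q=1: 1
Count of True = 2

2


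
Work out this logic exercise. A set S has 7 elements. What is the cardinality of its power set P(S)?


The power set of a set with n elements has 2^n elements.
|P(S)| = 2^7 = 128

128


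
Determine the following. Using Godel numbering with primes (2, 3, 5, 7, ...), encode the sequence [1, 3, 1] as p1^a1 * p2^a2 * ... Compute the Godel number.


Encode each element as an exponent of the corresponding prime:
  2^1 = 2
  3^3 = 27
  5^1 = 5
Product = 2 * 27 * 5 = 270

270


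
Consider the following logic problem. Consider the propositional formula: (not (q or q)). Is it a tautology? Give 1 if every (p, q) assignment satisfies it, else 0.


Check all 4 assignments:
p=0, q=0: 1
p=0, q=1: 0
p=1, q=0: 1
p=1, q=1: 0
Satisfying count = 2/4.
Tautology iff count = 4: no.

0


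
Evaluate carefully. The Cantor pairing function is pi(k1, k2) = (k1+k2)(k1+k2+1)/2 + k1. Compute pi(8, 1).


k1 + k2 = 9
(k1+k2)(k1+k2+1)/2 = 9 * 10 / 2 = 45
pi = 45 + 8 = 53

53


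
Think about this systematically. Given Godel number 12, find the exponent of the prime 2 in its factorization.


Factorize 12 by dividing by 2 repeatedly.
Division steps: 2 divides 12 exactly 2 time(s).
Exponent of 2 = 2

2


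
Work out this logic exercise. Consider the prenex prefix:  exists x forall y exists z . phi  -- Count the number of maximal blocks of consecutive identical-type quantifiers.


Quantifier-type sequence: E A E  (A=forall, E=exists)
Group into maximal same-type runs:
  Ex1 | Ax1 | Ex1
Number of blocks = 3

3


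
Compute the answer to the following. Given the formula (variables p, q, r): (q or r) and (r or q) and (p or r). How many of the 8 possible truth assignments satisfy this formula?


Evaluate all 8 assignments for p, q, r:
p=0, q=0, r=0: 0
p=0, q=0, r=1: 1
p=0, q=1, r=0: 0
p=0, q=1, r=1: 1
p=1, q=0, r=0: 0
p=1, q=0, r=1: 1
p=1, q=1, r=0: 1
p=1, q=1, r=1: 1
Satisfying count = 5

5


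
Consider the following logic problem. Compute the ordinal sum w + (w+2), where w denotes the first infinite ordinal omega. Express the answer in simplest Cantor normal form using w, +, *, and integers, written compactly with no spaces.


Compute w + (w+2).
Ordinal + is associative but NOT commutative; for finite n>0, n + w = w but w + n stays w+n.
w + (w+2) = (w+w) + 2 = w*2+2.
Result = w*2+2

w*2+2


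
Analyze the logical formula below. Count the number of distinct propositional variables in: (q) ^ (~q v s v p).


Identify each variable that appears in the formula.
Variables found: p, q, s
Count = 3

3


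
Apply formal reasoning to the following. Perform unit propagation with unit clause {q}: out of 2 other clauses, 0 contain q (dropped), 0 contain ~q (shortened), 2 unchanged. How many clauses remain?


Satisfied (removed): 0
Shortened (remain): 0
Unchanged (remain): 2
Remaining = 0 + 2 = 2

2


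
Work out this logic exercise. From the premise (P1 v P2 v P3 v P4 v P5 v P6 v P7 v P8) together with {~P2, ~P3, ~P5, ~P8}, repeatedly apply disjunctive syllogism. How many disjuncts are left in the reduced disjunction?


Original disjuncts (8): P1, P2, P3, P4, P5, P6, P7, P8
Negated (eliminate): ~P2, ~P3, ~P5, ~P8
Remaining disjuncts: P1, P4, P6, P7
Count = 8 - 4 = 4

4


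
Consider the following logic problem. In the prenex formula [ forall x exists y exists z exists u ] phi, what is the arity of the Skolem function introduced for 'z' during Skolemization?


Quantifier prefix: forall x exists y exists z exists u
'z' is existentially quantified at position 3.
Universal variables preceding it: x
Skolem function arity = 1

1


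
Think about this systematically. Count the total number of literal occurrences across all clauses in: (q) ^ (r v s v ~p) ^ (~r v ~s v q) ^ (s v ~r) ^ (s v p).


Counting literals in each clause:
Clause 1: 1 literal(s)
Clause 2: 3 literal(s)
Clause 3: 3 literal(s)
Clause 4: 2 literal(s)
Clause 5: 2 literal(s)
Total = 11

11


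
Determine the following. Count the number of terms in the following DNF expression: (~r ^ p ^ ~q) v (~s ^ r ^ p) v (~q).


A DNF formula is a disjunction of terms (conjunctions).
Terms are separated by v.
Counting the disjuncts: 3 terms.

3


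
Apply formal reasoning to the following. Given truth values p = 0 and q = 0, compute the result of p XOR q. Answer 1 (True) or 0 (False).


p = 0, q = 0
Operation: p XOR q
Evaluate: 0 XOR 0 = 0

0


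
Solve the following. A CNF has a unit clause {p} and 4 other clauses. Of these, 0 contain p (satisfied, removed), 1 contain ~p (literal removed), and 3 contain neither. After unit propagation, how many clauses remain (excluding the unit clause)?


Satisfied (removed): 0
Shortened (remain): 1
Unchanged (remain): 3
Remaining = 1 + 3 = 4

4


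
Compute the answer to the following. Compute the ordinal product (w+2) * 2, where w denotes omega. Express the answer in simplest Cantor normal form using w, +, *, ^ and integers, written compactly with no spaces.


Compute (w+2) * 2.
Ordinal * is associative and left-distributive over +, but NOT commutative; for finite n>1, n*w = w but w*n stays w*n.
(w+2) * 2 = (w+2) repeated 2 times. Each intermediate +2 is absorbed by the following w; only the last survives: w*2+2.
Result = w*2+2

w*2+2


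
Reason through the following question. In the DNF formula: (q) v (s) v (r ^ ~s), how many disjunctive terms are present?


A DNF formula is a disjunction of terms (conjunctions).
Terms are separated by v.
Counting the disjuncts: 3 terms.

3


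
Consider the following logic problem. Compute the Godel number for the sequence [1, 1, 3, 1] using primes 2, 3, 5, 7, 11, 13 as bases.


Encode each element as an exponent of the corresponding prime:
  2^1 = 2
  3^1 = 3
  5^3 = 125
  7^1 = 7
Product = 2 * 3 * 125 * 7 = 5250

5250


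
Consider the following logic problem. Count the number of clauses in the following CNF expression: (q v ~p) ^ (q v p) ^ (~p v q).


A CNF formula is a conjunction of clauses.
Clauses are separated by ^.
Counting the conjuncts: 3 clauses.

3


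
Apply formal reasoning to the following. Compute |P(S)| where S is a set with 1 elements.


The power set of a set with n elements has 2^n elements.
|P(S)| = 2^1 = 2

2


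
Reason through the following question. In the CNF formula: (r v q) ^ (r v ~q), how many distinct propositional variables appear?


Identify each variable that appears in the formula.
Variables found: q, r
Count = 2

2


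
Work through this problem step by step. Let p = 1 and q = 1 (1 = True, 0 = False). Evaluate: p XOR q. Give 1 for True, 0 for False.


p = 1, q = 1
Operation: p XOR q
Evaluate: 1 XOR 1 = 0

0


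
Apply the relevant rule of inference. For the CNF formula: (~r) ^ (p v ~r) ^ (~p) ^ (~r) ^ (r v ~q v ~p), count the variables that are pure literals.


Check each variable for pure literal status:
p: mixed (not pure)
q: pure negative
r: mixed (not pure)
Pure literal count = 1

1


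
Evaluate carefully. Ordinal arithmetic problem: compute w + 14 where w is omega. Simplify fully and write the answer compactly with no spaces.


Compute w + 14.
Ordinal + is associative but NOT commutative; for finite n>0, n + w = w but w + n stays w+n.
w + 14 is already in normal form (a successor ordinal beyond w).
Result = w+14

w+14


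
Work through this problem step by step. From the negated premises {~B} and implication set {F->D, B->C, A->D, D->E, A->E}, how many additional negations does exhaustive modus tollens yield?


Initial negated facts: {~B}
Apply modus tollens to closure:
  (no implication fires)
Final negated: {~B}
New negations: {(none)}
Count = 0

0


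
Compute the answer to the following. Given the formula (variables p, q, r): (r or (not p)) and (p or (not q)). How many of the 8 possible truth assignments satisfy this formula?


Evaluate all 8 assignments for p, q, r:
p=0, q=0, r=0: 1
p=0, q=0, r=1: 1
p=0, q=1, r=0: 0
p=0, q=1, r=1: 0
p=1, q=0, r=0: 0
p=1, q=0, r=1: 1
p=1, q=1, r=0: 0
p=1, q=1, r=1: 1
Satisfying count = 4

4


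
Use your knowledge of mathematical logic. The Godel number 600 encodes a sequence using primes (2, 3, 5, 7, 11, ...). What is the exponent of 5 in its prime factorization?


Factorize 600 by dividing by 5 repeatedly.
Division steps: 5 divides 600 exactly 2 time(s).
Exponent of 5 = 2

2


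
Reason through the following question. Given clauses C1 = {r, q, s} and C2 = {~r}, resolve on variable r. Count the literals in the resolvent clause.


Remove r from C1 and ~r from C2.
C1 remainder: {q, s}
C2 remainder: {}
Union (resolvent): {q, s}
Resolvent has 2 literal(s).

2


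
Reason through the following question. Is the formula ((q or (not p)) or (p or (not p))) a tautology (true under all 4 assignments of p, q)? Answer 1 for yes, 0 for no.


Check all 4 assignments:
p=0, q=0: 1
p=0, q=1: 1
p=1, q=0: 1
p=1, q=1: 1
Satisfying count = 4/4.
Tautology iff count = 4: yes.

1


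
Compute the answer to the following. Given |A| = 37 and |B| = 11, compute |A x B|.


The Cartesian product A x B contains all ordered pairs (a, b).
|A x B| = |A| * |B| = 37 * 11 = 407

407


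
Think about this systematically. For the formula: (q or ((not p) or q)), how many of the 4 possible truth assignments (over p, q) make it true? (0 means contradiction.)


Check all 4 assignments:
p=0, q=0: 1
p=0, q=1: 1
p=1, q=0: 0
p=1, q=1: 1
Count of True = 3

3


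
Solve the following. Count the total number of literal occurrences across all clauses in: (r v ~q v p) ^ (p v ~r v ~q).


Counting literals in each clause:
Clause 1: 3 literal(s)
Clause 2: 3 literal(s)
Total = 6

6


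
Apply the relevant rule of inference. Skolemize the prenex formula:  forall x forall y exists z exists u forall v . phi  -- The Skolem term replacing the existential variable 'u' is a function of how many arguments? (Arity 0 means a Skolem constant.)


Quantifier prefix: forall x forall y exists z exists u forall v
'u' is existentially quantified at position 4.
Universal variables preceding it: x, y
Skolem function arity = 2

2


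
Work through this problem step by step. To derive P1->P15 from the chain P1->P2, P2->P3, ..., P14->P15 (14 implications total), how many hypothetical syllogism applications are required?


With 14 implications in a chain connecting 15 propositions:
P1->P2, P2->P3, ..., P14->P15
Steps needed = (number of implications) - 1 = 14 - 1 = 13

13


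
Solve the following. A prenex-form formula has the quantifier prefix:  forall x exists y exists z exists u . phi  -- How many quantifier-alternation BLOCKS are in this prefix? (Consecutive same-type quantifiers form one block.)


Quantifier-type sequence: A E E E  (A=forall, E=exists)
Group into maximal same-type runs:
  Ax1 | Ex3
Number of blocks = 2

2


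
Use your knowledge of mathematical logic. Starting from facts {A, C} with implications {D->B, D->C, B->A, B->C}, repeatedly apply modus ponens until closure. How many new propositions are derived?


Initial facts: {A, C}
Apply modus ponens to closure:
  (no implication fires)
Final known: {A, C}
New propositions: {(none)}
Count = 0

0


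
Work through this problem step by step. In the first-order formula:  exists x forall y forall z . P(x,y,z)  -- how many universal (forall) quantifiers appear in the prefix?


Quantifier prefix: exists x forall y forall z
Mark each quantifier type:
  E U U
Universal count = 2, Existential count = 1
Asked for universal (forall) quantifiers: 2

2


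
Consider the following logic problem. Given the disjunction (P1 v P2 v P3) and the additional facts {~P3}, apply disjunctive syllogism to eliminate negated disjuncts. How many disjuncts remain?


Original disjuncts (3): P1, P2, P3
Negated (eliminate): ~P3
Remaining disjuncts: P1, P2
Count = 3 - 1 = 2

2


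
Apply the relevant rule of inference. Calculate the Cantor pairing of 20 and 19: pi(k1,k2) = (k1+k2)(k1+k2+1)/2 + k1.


k1 + k2 = 39
(k1+k2)(k1+k2+1)/2 = 39 * 40 / 2 = 780
pi = 780 + 20 = 800

800


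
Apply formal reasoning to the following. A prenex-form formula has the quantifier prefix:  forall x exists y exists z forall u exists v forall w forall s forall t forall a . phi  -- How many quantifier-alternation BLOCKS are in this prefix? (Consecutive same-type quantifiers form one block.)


Quantifier-type sequence: A E E A E A A A A  (A=forall, E=exists)
Group into maximal same-type runs:
  Ax1 | Ex2 | Ax1 | Ex1 | Ax4
Number of blocks = 5

5


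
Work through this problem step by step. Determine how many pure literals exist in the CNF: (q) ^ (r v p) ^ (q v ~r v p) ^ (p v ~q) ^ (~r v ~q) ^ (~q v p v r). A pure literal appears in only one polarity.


Check each variable for pure literal status:
p: pure positive
q: mixed (not pure)
r: mixed (not pure)
Pure literal count = 1

1


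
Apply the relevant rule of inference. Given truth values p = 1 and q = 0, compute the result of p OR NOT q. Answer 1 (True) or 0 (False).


p = 1, q = 0
Operation: p OR NOT q
Evaluate: 1 OR NOT 0 = 1

1


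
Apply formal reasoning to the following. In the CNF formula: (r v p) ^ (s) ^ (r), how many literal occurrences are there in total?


Counting literals in each clause:
Clause 1: 2 literal(s)
Clause 2: 1 literal(s)
Clause 3: 1 literal(s)
Total = 4

4


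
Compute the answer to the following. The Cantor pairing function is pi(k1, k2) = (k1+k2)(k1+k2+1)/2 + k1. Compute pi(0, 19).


k1 + k2 = 19
(k1+k2)(k1+k2+1)/2 = 19 * 20 / 2 = 190
pi = 190 + 0 = 190

190


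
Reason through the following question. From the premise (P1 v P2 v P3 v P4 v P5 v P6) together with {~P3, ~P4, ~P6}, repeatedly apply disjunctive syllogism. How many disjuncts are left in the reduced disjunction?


Original disjuncts (6): P1, P2, P3, P4, P5, P6
Negated (eliminate): ~P3, ~P4, ~P6
Remaining disjuncts: P1, P2, P5
Count = 6 - 3 = 3

3


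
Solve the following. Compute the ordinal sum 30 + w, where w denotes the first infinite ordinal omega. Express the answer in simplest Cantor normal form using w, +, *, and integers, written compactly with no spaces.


Compute 30 + w.
Ordinal + is associative but NOT commutative; for finite n>0, n + w = w but w + n stays w+n.
Any finite left addend is absorbed by w on the right: 30 + w = w.
Result = w

w


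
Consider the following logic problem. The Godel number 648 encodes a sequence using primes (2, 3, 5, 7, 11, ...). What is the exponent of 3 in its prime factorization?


Factorize 648 by dividing by 3 repeatedly.
Division steps: 3 divides 648 exactly 4 time(s).
Exponent of 3 = 4

4


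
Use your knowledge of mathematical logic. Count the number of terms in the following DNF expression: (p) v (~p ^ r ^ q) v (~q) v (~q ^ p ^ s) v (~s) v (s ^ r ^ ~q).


A DNF formula is a disjunction of terms (conjunctions).
Terms are separated by v.
Counting the disjuncts: 6 terms.

6


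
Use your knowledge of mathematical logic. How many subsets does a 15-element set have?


The power set of a set with n elements has 2^n elements.
|P(S)| = 2^15 = 32768

32768


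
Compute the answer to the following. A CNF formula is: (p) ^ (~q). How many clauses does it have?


A CNF formula is a conjunction of clauses.
Clauses are separated by ^.
Counting the conjuncts: 2 clauses.

2


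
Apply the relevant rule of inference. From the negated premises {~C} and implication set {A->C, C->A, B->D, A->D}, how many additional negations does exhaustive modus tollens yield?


Initial negated facts: {~C}
Apply modus tollens to closure:
  ~C and A->C  =>  ~A
Final negated: {~A, ~C}
New negations: {~A}
Count = 1

1


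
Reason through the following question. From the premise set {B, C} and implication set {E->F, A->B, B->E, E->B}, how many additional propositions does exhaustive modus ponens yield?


Initial facts: {B, C}
Apply modus ponens to closure:
  B and B->E  =>  E
  E and E->F  =>  F
Final known: {B, C, E, F}
New propositions: {E, F}
Count = 2

2


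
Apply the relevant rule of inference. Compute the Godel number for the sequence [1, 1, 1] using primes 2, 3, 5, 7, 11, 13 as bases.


Encode each element as an exponent of the corresponding prime:
  2^1 = 2
  3^1 = 3
  5^1 = 5
Product = 2 * 3 * 5 = 30

30


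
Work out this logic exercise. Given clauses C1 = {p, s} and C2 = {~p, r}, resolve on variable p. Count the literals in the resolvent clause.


Remove p from C1 and ~p from C2.
C1 remainder: {s}
C2 remainder: {r}
Union (resolvent): {r, s}
Resolvent has 2 literal(s).

2


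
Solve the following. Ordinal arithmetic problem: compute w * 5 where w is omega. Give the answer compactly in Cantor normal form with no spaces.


Compute w * 5.
Ordinal * is associative and left-distributive over +, but NOT commutative; for finite n>1, n*w = w but w*n stays w*n.
w * 5 means 5 copies of w concatenated: w*5.
Result = w*5

w*5


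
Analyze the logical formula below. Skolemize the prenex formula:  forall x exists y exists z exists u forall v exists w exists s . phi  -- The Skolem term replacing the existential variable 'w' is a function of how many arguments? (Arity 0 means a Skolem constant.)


Quantifier prefix: forall x exists y exists z exists u forall v exists w exists s
'w' is existentially quantified at position 6.
Universal variables preceding it: x, v
Skolem function arity = 2

2


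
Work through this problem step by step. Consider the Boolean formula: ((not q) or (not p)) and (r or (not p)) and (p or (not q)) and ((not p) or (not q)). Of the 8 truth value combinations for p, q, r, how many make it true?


Evaluate all 8 assignments for p, q, r:
p=0, q=0, r=0: 1
p=0, q=0, r=1: 1
p=0, q=1, r=0: 0
p=0, q=1, r=1: 0
p=1, q=0, r=0: 0
p=1, q=0, r=1: 1
p=1, q=1, r=0: 0
p=1, q=1, r=1: 0
Satisfying count = 3

3


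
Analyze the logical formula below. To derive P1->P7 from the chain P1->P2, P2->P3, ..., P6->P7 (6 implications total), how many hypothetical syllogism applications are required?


With 6 implications in a chain connecting 7 propositions:
P1->P2, P2->P3, ..., P6->P7
Steps needed = (number of implications) - 1 = 6 - 1 = 5

5


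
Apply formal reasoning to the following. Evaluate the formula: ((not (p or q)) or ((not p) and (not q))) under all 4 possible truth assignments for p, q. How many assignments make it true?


Check all 4 assignments:
p=0, q=0: 1
p=0, q=1: 0
p=1, q=0: 0
p=1, q=1: 0
Count of True = 1

1


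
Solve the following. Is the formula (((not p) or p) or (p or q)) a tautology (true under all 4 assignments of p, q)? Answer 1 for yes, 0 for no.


Check all 4 assignments:
p=0, q=0: 1
p=0, q=1: 1
p=1, q=0: 1
p=1, q=1: 1
Satisfying count = 4/4.
Tautology iff count = 4: yes.

1


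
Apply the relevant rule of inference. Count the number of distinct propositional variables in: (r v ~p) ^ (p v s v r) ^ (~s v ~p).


Identify each variable that appears in the formula.
Variables found: p, r, s
Count = 3

3


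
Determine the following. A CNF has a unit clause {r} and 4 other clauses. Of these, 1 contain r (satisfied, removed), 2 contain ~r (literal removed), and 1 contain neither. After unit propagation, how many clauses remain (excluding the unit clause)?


Satisfied (removed): 1
Shortened (remain): 2
Unchanged (remain): 1
Remaining = 2 + 1 = 3

3


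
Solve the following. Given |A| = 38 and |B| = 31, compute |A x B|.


The Cartesian product A x B contains all ordered pairs (a, b).
|A x B| = |A| * |B| = 38 * 31 = 1178

1178


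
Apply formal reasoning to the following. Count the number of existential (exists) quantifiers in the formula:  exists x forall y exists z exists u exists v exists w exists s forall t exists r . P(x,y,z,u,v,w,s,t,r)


Quantifier prefix: exists x forall y exists z exists u exists v exists w exists s forall t exists r
Mark each quantifier type:
  E U E E E E E U E
Universal count = 2, Existential count = 7
Asked for existential (exists) quantifiers: 7

7


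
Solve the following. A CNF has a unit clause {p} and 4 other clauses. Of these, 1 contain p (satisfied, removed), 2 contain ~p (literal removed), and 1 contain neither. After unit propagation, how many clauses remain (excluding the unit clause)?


Satisfied (removed): 1
Shortened (remain): 2
Unchanged (remain): 1
Remaining = 2 + 1 = 3

3


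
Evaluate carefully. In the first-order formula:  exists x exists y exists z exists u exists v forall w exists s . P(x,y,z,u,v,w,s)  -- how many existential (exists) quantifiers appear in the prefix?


Quantifier prefix: exists x exists y exists z exists u exists v forall w exists s
Mark each quantifier type:
  E E E E E U E
Universal count = 1, Existential count = 6
Asked for existential (exists) quantifiers: 6

6


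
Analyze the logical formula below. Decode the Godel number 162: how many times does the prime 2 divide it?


Factorize 162 by dividing by 2 repeatedly.
Division steps: 2 divides 162 exactly 1 time(s).
Exponent of 2 = 1

1


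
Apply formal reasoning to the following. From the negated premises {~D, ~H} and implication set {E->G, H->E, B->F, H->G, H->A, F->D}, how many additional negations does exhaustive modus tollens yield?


Initial negated facts: {~D, ~H}
Apply modus tollens to closure:
  ~D and F->D  =>  ~F
  ~F and B->F  =>  ~B
Final negated: {~B, ~D, ~F, ~H}
New negations: {~B, ~F}
Count = 2

2


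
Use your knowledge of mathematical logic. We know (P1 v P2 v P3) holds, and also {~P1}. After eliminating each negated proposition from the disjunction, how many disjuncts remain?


Original disjuncts (3): P1, P2, P3
Negated (eliminate): ~P1
Remaining disjuncts: P2, P3
Count = 3 - 1 = 2

2


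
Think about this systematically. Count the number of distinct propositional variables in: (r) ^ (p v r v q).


Identify each variable that appears in the formula.
Variables found: p, q, r
Count = 3

3


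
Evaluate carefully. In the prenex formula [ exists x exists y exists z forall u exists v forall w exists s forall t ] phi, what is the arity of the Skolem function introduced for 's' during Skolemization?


Quantifier prefix: exists x exists y exists z forall u exists v forall w exists s forall t
's' is existentially quantified at position 7.
Universal variables preceding it: u, w
Skolem function arity = 2

2


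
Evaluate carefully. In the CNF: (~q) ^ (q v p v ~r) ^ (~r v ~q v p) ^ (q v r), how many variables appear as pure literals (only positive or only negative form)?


Check each variable for pure literal status:
p: pure positive
q: mixed (not pure)
r: mixed (not pure)
Pure literal count = 1

1


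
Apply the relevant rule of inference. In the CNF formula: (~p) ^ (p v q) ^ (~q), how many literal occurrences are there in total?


Counting literals in each clause:
Clause 1: 1 literal(s)
Clause 2: 2 literal(s)
Clause 3: 1 literal(s)
Total = 4

4
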